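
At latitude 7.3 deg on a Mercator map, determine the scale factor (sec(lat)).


SF = 1 / cos(7.3) = 1 / 0.991894 = 1.008

1.008


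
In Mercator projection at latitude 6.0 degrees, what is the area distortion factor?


area_distortion = 1/cos^2(6.0) = 1.011

1.011


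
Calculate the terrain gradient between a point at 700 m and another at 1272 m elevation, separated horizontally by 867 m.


gradient = (1272 - 700) / 867 = 572 / 867 = 0.6597

0.6597


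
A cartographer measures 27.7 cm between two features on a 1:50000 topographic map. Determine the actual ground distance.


ground = 27.7 cm * 50000 / 100 = 13850.0 m = 13.85 km

13.85 km


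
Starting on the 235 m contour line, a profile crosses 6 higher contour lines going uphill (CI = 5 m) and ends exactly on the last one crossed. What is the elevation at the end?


elevation = 235 + 6 * 5 = 265 m

265 m


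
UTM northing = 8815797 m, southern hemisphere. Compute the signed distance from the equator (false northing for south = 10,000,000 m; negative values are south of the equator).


For southern: actual = 8815797 - 10000000 = -1184203 m

-1184203 m


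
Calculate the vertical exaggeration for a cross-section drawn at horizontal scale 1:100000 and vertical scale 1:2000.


VE = horizontal_scale / vertical_scale = 100000 / 2000 = 50.0

50.0x


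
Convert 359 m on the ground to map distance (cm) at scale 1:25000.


map_cm = 359 * 100 / 25000 = 1.436 cm ≈ 1.44 cm

1.44 cm


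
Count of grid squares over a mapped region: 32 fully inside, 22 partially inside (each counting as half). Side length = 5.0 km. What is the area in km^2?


effective squares = 32 + 22 * 0.5 = 43.0
area = 43.0 * 25.0 = 1075.0 km^2

1075.0 km^2


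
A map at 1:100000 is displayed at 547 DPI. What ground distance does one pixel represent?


pixel_cm = 2.54 / 547 ≈ 0.004644 cm
ground = pixel_cm * 100000 / 100 = 2.54 * 100000 / (547 * 100) = 254000 / 54700 ≈ 4.64 m

4.64 m


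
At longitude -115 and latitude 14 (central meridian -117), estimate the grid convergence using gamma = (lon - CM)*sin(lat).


gamma = (-115 - -117) * sin(14) = 2 * 0.241922 = 0.484 degrees

0.484 degrees


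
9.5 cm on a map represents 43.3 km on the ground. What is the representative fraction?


ground = 43.3 km = 4330000 cm; RF denominator = ground / map = 4330000 / 9.5 ≈ 455789; RF = 1:455789

1:455789


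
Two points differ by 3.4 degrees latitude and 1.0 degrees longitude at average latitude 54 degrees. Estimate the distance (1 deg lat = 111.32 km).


dlat_km = 3.4 * 111.32 = 378.488
dlon_km = 1.0 * 111.32 * cos(54) ≈ 65.432
dist = sqrt(378.488^2 + 65.432^2) ≈ 384.1 km

384.1 km


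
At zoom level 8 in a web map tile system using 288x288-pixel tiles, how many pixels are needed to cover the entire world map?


tiles per axis = 2^8 = 256
total tiles = 256^2 = 65536
pixels per axis = 256 * 288 = 73728
total pixels = 73728^2 = 5435817984

5435817984 pixels


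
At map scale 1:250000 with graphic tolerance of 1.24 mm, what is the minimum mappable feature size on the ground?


ground = 1.24 mm * 250000 / 1000 = 310.0 m

310.0 m


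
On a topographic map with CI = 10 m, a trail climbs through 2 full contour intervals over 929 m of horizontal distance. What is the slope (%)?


elevation change = 2 * 10 = 20 m
slope = 20 / 929 * 100 = 2.2%

2.2%


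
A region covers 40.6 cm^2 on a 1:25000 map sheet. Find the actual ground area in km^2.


ground_area = 40.6 * (25000/100)^2 = 2537500.0 m^2 = 2.5375 km^2 ≈ 2.538 km^2

2.538 km^2


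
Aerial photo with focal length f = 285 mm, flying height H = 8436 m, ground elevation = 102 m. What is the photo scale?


scale = f / (H - h) = 285 mm / 8334 m = 285 / 8334000 = 1:29242

1:29242


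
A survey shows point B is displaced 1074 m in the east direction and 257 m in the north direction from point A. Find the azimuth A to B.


az = atan2(1074, 257) = 76.5 deg
adjusted to 0-360: 76.5 degrees

76.5 degrees


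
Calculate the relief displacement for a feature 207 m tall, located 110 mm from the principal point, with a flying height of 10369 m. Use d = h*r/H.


d = h * r / H = 207 * 110 / 10369 = 2.2 mm

2.2 mm


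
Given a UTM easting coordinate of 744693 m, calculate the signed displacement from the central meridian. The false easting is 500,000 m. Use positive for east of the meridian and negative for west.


displacement = 744693 - 500000 = 244693 m

244693 m


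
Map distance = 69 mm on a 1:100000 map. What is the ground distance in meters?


ground = 69 mm * 100000 / 1000 = 6900.0 m

6900.0 m


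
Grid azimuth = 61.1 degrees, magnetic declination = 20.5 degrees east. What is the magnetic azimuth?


magnetic azimuth = grid azimuth - declination (east +ve)
mag_az = 61.1 - 20.5 = 40.6 degrees

40.6 degrees


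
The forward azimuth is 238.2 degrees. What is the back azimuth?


back azimuth = (238.2 + 180) mod 360 = 58.2 degrees

58.2 degrees


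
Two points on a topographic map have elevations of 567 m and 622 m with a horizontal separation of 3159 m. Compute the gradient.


gradient = (622 - 567) / 3159 = 55 / 3159 = 0.0174

0.0174


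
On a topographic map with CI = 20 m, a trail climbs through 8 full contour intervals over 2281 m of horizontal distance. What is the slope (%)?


elevation change = 8 * 20 = 160 m
slope = 160 / 2281 * 100 = 7.0%

7.0%


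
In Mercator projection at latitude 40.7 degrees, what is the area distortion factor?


area_distortion = 1/cos^2(40.7) = 1.74

1.74


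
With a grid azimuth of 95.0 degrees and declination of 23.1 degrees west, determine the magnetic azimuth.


magnetic azimuth = grid azimuth - declination (east +ve)
mag_az = 95.0 - -23.1 = 118.1 degrees

118.1 degrees


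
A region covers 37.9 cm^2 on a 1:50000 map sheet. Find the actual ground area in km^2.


ground_area = 37.9 * (50000/100)^2 = 9475000.0 m^2 = 9.475 km^2

9.475 km^2


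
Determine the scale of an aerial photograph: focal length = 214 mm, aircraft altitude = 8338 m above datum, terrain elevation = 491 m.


scale = f / (H - h) = 214 mm / 7847 m = 214 / 7847000 = 1:36668

1:36668


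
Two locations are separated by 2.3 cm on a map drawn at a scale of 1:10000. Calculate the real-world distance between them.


ground = 2.3 cm * 10000 / 100 = 230.0 m

230.0 m


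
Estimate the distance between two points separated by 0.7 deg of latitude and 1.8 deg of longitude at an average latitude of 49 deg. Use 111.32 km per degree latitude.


dlat_km = 0.7 * 111.32 = 77.924
dlon_km = 1.8 * 111.32 * cos(49) ≈ 131.458
dist = sqrt(77.924^2 + 131.458^2) ≈ 152.8 km

152.8 km


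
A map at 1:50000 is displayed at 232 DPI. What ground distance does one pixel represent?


pixel_cm = 2.54 / 232 ≈ 0.010948 cm
ground = pixel_cm * 50000 / 100 = 2.54 * 50000 / (232 * 100) = 127000 / 23200 ≈ 5.47 m

5.47 m


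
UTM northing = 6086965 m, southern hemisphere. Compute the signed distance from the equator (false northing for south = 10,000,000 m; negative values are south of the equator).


For southern: actual = 6086965 - 10000000 = -3913035 m

-3913035 m


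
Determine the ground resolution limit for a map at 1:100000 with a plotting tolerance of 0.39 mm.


ground = 0.39 mm * 100000 / 1000 = 39.0 m

39.0 m


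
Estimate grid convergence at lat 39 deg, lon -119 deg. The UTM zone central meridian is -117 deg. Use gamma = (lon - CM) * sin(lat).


gamma = (-119 - -117) * sin(39) = -2 * 0.62932 = -1.259 degrees

-1.259 degrees


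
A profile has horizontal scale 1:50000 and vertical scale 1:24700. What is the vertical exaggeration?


VE = horizontal_scale / vertical_scale = 50000 / 24700 ≈ 2.0

2.0x


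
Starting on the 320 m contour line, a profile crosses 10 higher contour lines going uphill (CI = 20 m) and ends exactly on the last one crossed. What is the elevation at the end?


elevation = 320 + 10 * 20 = 520 m

520 m


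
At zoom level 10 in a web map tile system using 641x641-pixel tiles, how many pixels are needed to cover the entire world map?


tiles per axis = 2^10 = 1024
total tiles = 1024^2 = 1048576
pixels per axis = 1024 * 641 = 656384
total pixels = 656384^2 = 430839955456

430839955456 pixels


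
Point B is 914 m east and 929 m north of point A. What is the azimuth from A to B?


az = atan2(914, 929) = 44.5 deg
adjusted to 0-360: 44.5 degrees

44.5 degrees


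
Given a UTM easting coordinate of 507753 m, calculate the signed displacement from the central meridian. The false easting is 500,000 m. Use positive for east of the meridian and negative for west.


displacement = 507753 - 500000 = 7753 m

7753 m


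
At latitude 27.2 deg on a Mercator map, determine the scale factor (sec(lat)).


SF = 1 / cos(27.2) = 1 / 0.889416 = 1.124

1.124


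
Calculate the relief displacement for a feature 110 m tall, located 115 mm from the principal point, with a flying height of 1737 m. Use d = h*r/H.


d = h * r / H = 110 * 115 / 1737 = 7.28 mm

7.28 mm


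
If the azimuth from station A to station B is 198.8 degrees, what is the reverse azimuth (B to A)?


back azimuth = (198.8 + 180) mod 360 = 18.8 degrees

18.8 degrees


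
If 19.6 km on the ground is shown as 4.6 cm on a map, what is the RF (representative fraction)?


ground = 19.6 km = 1960000 cm; RF denominator = ground / map = 1960000 / 4.6 ≈ 426087; RF = 1:426087

1:426087


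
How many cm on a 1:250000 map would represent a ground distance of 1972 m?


map_cm = 1972 * 100 / 250000 = 0.7888 cm ≈ 0.79 cm

0.79 cm


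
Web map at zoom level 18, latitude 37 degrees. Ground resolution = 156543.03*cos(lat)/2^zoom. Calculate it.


res = 156543.03 * cos(37) / 2^18 = 156543.03 * 0.79863551 / 262144 = 0.48 m/pixel

0.48 m/pixel


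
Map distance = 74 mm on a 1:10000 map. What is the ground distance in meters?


ground = 74 mm * 10000 / 1000 = 740.0 m

740.0 m


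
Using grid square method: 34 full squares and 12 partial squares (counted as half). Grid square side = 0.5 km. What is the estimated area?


effective squares = 34 + 12 * 0.5 = 40.0
area = 40.0 * 0.25 = 10.0 km^2

10.0 km^2


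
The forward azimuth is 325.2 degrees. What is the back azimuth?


back azimuth = (325.2 + 180) mod 360 = 145.2 degrees

145.2 degrees


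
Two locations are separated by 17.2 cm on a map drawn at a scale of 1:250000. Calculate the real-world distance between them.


ground = 17.2 cm * 250000 / 100 = 43000.0 m = 43.0 km

43.0 km


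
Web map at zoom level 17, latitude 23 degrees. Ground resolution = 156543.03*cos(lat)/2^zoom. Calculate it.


res = 156543.03 * cos(23) / 2^17 = 156543.03 * 0.92050485 / 131072 = 1.1 m/pixel

1.1 m/pixel


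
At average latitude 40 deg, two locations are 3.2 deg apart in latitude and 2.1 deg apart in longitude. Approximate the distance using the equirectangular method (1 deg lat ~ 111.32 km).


dlat_km = 3.2 * 111.32 = 356.224
dlon_km = 2.1 * 111.32 * cos(40) ≈ 179.08
dist = sqrt(356.224^2 + 179.08^2) ≈ 398.7 km

398.7 km


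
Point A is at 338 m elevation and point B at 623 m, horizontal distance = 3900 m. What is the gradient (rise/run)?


gradient = (623 - 338) / 3900 = 285 / 3900 = 0.0731

0.0731


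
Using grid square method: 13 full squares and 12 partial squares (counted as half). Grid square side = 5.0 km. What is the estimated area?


effective squares = 13 + 12 * 0.5 = 19.0
area = 19.0 * 25.0 = 475.0 km^2

475.0 km^2


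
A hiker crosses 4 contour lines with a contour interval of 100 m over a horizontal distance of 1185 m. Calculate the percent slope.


elevation change = 4 * 100 = 400 m
slope = 400 / 1185 * 100 = 33.8%

33.8%


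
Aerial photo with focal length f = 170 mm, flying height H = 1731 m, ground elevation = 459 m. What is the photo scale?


scale = f / (H - h) = 170 mm / 1272 m = 170 / 1272000 = 1:7482

1:7482


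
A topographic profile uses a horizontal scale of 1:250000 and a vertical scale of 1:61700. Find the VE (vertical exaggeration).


VE = horizontal_scale / vertical_scale = 250000 / 61700 ≈ 4.1

4.1x


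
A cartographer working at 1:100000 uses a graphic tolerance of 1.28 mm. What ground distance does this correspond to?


ground = 1.28 mm * 100000 / 1000 = 128.0 m

128.0 m


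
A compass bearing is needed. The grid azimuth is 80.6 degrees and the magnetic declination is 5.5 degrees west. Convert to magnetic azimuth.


magnetic azimuth = grid azimuth - declination (east +ve)
mag_az = 80.6 - -5.5 = 86.1 degrees

86.1 degrees


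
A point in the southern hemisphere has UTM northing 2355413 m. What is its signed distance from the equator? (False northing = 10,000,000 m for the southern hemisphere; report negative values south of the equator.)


For southern: actual = 2355413 - 10000000 = -7644587 m

-7644587 m


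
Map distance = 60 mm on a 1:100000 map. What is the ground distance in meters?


ground = 60 mm * 100000 / 1000 = 6000.0 m

6000.0 m


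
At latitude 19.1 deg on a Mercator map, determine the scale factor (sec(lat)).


SF = 1 / cos(19.1) = 1 / 0.944949 = 1.058

1.058


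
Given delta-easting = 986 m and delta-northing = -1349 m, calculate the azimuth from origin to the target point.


az = atan2(986, -1349) = 143.8 deg
adjusted to 0-360: 143.8 degrees

143.8 degrees


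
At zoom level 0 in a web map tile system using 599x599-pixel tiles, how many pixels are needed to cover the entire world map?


tiles per axis = 2^0 = 1
total tiles = 1^2 = 1
pixels per axis = 1 * 599 = 599
total pixels = 599^2 = 358801

358801 pixels


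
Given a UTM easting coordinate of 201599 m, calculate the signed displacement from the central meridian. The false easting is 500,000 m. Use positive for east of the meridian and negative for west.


displacement = 201599 - 500000 = -298401 m

-298401 m


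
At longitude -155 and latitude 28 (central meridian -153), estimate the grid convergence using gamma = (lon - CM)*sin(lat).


gamma = (-155 - -153) * sin(28) = -2 * 0.469472 = -0.939 degrees

-0.939 degrees


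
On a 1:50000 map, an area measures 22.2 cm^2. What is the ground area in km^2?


ground_area = 22.2 * (50000/100)^2 = 5550000.0 m^2 = 5.55 km^2

5.55 km^2


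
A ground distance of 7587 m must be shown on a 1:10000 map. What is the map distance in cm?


map_cm = 7587 * 100 / 10000 = 75.87 cm

75.87 cm


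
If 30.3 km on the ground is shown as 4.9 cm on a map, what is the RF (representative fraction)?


ground = 30.3 km = 3030000 cm; RF denominator = ground / map = 3030000 / 4.9 ≈ 618367; RF = 1:618367

1:618367


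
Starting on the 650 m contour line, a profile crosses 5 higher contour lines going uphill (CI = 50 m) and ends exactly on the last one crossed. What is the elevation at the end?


elevation = 650 + 5 * 50 = 900 m

900 m


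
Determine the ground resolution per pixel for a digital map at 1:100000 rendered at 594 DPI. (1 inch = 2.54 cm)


pixel_cm = 2.54 / 594 ≈ 0.004276 cm
ground = pixel_cm * 100000 / 100 = 2.54 * 100000 / (594 * 100) = 254000 / 59400 ≈ 4.28 m

4.28 m


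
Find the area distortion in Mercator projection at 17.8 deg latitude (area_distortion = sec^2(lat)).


area_distortion = 1/cos^2(17.8) = 1.103

1.103


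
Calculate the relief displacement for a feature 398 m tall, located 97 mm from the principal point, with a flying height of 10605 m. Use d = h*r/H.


d = h * r / H = 398 * 97 / 10605 = 3.64 mm

3.64 mm


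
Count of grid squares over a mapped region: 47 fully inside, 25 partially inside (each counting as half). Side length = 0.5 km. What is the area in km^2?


effective squares = 47 + 25 * 0.5 = 59.5
area = 59.5 * 0.25 = 14.875 km^2

14.875 km^2


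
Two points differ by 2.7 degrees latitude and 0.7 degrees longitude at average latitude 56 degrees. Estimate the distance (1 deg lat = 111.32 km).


dlat_km = 2.7 * 111.32 = 300.564
dlon_km = 0.7 * 111.32 * cos(56) ≈ 43.575
dist = sqrt(300.564^2 + 43.575^2) ≈ 303.7 km

303.7 km


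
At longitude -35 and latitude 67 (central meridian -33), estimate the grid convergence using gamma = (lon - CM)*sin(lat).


gamma = (-35 - -33) * sin(67) = -2 * 0.920505 = -1.841 degrees

-1.841 degrees


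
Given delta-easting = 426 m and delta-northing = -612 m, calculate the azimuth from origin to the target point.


az = atan2(426, -612) = 145.2 deg
adjusted to 0-360: 145.2 degrees

145.2 degrees


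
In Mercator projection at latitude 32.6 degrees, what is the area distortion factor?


area_distortion = 1/cos^2(32.6) = 1.409

1.409


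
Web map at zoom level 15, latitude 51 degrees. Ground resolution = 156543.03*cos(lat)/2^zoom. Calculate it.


res = 156543.03 * cos(51) / 2^15 = 156543.03 * 0.62932039 / 32768 = 3.01 m/pixel

3.01 m/pixel


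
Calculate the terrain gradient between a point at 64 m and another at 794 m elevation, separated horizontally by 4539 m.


gradient = (794 - 64) / 4539 = 730 / 4539 = 0.1608

0.1608


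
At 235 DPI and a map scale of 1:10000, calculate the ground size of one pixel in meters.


pixel_cm = 2.54 / 235 ≈ 0.010809 cm
ground = pixel_cm * 10000 / 100 = 2.54 * 10000 / (235 * 100) = 25400 / 23500 ≈ 1.08 m

1.08 m


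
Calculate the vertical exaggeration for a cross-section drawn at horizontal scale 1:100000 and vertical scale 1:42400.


VE = horizontal_scale / vertical_scale = 100000 / 42400 ≈ 2.4

2.4x


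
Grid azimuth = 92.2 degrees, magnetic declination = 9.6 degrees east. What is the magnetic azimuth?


magnetic azimuth = grid azimuth - declination (east +ve)
mag_az = 92.2 - 9.6 = 82.6 degrees

82.6 degrees


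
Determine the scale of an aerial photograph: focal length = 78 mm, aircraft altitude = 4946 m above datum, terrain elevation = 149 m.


scale = f / (H - h) = 78 mm / 4797 m = 78 / 4797000 = 1:61500

1:61500


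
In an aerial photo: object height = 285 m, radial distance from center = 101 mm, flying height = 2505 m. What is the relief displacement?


d = h * r / H = 285 * 101 / 2505 = 11.49 mm

11.49 mm


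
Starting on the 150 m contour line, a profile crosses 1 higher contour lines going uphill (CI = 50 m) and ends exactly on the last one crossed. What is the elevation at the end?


elevation = 150 + 1 * 50 = 200 m

200 m


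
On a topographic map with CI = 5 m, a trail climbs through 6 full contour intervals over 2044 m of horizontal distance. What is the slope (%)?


elevation change = 6 * 5 = 30 m
slope = 30 / 2044 * 100 = 1.5%

1.5%


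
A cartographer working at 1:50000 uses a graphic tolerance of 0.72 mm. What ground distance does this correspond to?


ground = 0.72 mm * 50000 / 1000 = 36.0 m

36.0 m


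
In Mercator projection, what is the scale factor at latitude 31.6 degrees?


SF = 1 / cos(31.6) = 1 / 0.851727 = 1.174

1.174


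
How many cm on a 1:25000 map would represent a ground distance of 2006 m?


map_cm = 2006 * 100 / 25000 = 8.024 cm ≈ 8.02 cm

8.02 cm


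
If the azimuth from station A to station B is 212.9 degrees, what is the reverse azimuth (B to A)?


back azimuth = (212.9 + 180) mod 360 = 32.9 degrees

32.9 degrees


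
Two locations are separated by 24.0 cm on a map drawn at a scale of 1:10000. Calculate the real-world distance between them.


ground = 24.0 cm * 10000 / 100 = 2400.0 m = 2.4 km

2.4 km


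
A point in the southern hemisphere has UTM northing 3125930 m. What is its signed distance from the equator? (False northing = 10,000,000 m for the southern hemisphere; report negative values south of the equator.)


For southern: actual = 3125930 - 10000000 = -6874070 m

-6874070 m


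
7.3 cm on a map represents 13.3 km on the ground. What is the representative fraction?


ground = 13.3 km = 1330000 cm; RF denominator = ground / map = 1330000 / 7.3 ≈ 182192; RF = 1:182192

1:182192


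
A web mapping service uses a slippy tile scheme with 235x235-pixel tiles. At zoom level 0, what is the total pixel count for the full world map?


tiles per axis = 2^0 = 1
total tiles = 1^2 = 1
pixels per axis = 1 * 235 = 235
total pixels = 235^2 = 55225

55225 pixels


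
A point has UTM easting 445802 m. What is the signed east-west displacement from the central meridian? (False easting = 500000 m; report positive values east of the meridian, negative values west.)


displacement = 445802 - 500000 = -54198 m

-54198 m


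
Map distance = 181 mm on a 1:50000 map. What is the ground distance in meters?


ground = 181 mm * 50000 / 1000 = 9050.0 m

9050.0 m


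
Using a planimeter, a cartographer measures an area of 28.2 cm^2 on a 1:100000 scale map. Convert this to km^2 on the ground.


ground_area = 28.2 * (100000/100)^2 = 28200000.0 m^2 = 28.2 km^2

28.2 km^2


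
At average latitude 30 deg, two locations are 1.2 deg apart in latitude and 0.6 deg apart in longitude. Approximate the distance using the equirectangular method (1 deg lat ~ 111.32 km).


dlat_km = 1.2 * 111.32 = 133.584
dlon_km = 0.6 * 111.32 * cos(30) ≈ 57.844
dist = sqrt(133.584^2 + 57.844^2) ≈ 145.6 km

145.6 km


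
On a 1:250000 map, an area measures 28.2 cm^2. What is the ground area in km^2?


ground_area = 28.2 * (250000/100)^2 = 176250000.0 m^2 = 176.25 km^2

176.25 km^2


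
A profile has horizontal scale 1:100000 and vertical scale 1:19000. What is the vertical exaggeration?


VE = horizontal_scale / vertical_scale = 100000 / 19000 ≈ 5.3

5.3x


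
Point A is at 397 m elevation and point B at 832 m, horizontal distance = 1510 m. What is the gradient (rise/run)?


gradient = (832 - 397) / 1510 = 435 / 1510 = 0.2881

0.2881


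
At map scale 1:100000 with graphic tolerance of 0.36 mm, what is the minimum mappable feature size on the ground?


ground = 0.36 mm * 100000 / 1000 = 36.0 m

36.0 m


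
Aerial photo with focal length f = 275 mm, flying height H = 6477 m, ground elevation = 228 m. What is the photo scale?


scale = f / (H - h) = 275 mm / 6249 m = 275 / 6249000 = 1:22724

1:22724


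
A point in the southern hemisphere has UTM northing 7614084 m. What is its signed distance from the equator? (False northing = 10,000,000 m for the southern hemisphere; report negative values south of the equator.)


For southern: actual = 7614084 - 10000000 = -2385916 m

-2385916 m


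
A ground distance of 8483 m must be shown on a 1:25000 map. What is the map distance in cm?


map_cm = 8483 * 100 / 25000 = 33.932 cm ≈ 33.93 cm

33.93 cm


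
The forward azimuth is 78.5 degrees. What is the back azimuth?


back azimuth = (78.5 + 180) mod 360 = 258.5 degrees

258.5 degrees


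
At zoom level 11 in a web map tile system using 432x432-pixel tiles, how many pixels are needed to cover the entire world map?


tiles per axis = 2^11 = 2048
total tiles = 2048^2 = 4194304
pixels per axis = 2048 * 432 = 884736
total pixels = 884736^2 = 782757789696

782757789696 pixels


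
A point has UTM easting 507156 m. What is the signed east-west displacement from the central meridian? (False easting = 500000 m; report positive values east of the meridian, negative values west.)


displacement = 507156 - 500000 = 7156 m

7156 m


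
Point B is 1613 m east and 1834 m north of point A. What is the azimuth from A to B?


az = atan2(1613, 1834) = 41.3 deg
adjusted to 0-360: 41.3 degrees

41.3 degrees


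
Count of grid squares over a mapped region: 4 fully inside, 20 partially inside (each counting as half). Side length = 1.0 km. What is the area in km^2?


effective squares = 4 + 20 * 0.5 = 14.0
area = 14.0 * 1.0 = 14.0 km^2

14.0 km^2


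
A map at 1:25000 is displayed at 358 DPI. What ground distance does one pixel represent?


pixel_cm = 2.54 / 358 ≈ 0.007095 cm
ground = pixel_cm * 25000 / 100 = 2.54 * 25000 / (358 * 100) = 63500 / 35800 ≈ 1.77 m

1.77 m


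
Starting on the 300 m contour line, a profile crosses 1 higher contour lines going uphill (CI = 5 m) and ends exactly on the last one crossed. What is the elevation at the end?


elevation = 300 + 1 * 5 = 305 m

305 m


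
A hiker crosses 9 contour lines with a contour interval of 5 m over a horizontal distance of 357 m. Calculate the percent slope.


elevation change = 9 * 5 = 45 m
slope = 45 / 357 * 100 = 12.6%

12.6%


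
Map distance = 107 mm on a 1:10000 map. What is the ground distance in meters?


ground = 107 mm * 10000 / 1000 = 1070.0 m

1070.0 m


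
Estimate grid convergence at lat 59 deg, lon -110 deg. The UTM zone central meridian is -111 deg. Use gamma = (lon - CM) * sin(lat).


gamma = (-110 - -111) * sin(59) = 1 * 0.857167 = 0.857 degrees

0.857 degrees


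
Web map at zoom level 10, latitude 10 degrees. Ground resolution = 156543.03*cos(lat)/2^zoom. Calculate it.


res = 156543.03 * cos(10) / 2^10 = 156543.03 * 0.98480775 / 1024 = 150.55 m/pixel

150.55 m/pixel


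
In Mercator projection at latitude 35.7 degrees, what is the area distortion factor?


area_distortion = 1/cos^2(35.7) = 1.516

1.516


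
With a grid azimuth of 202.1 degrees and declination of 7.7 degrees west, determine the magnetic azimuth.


magnetic azimuth = grid azimuth - declination (east +ve)
mag_az = 202.1 - -7.7 = 209.8 degrees

209.8 degrees


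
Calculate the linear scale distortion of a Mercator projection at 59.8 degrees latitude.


SF = 1 / cos(59.8) = 1 / 0.50302 = 1.988

1.988


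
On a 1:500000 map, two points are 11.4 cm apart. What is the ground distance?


ground = 11.4 cm * 500000 / 100 = 57000.0 m = 57.0 km

57.0 km


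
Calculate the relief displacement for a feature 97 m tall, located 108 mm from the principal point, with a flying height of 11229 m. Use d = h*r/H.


d = h * r / H = 97 * 108 / 11229 = 0.93 mm

0.93 mm


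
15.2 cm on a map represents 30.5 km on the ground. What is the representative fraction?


ground = 30.5 km = 3050000 cm; RF denominator = ground / map = 3050000 / 15.2 ≈ 200658; RF = 1:200658

1:200658


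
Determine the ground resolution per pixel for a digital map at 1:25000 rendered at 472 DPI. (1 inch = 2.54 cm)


pixel_cm = 2.54 / 472 ≈ 0.005381 cm
ground = pixel_cm * 25000 / 100 = 2.54 * 25000 / (472 * 100) = 63500 / 47200 ≈ 1.35 m

1.35 m


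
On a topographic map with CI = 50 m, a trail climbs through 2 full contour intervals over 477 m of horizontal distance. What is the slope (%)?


elevation change = 2 * 50 = 100 m
slope = 100 / 477 * 100 = 21.0%

21.0%


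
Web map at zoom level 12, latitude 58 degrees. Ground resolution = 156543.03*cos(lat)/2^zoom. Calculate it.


res = 156543.03 * cos(58) / 2^12 = 156543.03 * 0.52991926 / 4096 = 20.25 m/pixel

20.25 m/pixel


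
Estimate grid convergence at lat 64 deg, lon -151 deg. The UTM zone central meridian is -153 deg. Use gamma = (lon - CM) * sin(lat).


gamma = (-151 - -153) * sin(64) = 2 * 0.898794 = 1.798 degrees

1.798 degrees


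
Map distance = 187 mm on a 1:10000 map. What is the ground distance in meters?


ground = 187 mm * 10000 / 1000 = 1870.0 m

1870.0 m


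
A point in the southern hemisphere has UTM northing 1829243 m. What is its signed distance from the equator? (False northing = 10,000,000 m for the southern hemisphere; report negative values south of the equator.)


For southern: actual = 1829243 - 10000000 = -8170757 m

-8170757 m


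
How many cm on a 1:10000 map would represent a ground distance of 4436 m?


map_cm = 4436 * 100 / 10000 = 44.36 cm

44.36 cm


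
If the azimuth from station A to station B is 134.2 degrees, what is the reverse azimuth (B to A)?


back azimuth = (134.2 + 180) mod 360 = 314.2 degrees

314.2 degrees


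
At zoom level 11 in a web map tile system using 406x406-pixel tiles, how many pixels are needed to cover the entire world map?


tiles per axis = 2^11 = 2048
total tiles = 2048^2 = 4194304
pixels per axis = 2048 * 406 = 831488
total pixels = 831488^2 = 691372294144

691372294144 pixels


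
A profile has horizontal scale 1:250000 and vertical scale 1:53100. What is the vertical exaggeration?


VE = horizontal_scale / vertical_scale = 250000 / 53100 ≈ 4.7

4.7x


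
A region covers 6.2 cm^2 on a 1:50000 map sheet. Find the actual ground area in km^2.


ground_area = 6.2 * (50000/100)^2 = 1550000.0 m^2 = 1.55 km^2

1.55 km^2


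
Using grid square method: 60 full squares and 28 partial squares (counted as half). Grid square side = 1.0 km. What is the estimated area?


effective squares = 60 + 28 * 0.5 = 74.0
area = 74.0 * 1.0 = 74.0 km^2

74.0 km^2


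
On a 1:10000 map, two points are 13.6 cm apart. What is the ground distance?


ground = 13.6 cm * 10000 / 100 = 1360.0 m = 1.36 km

1.36 km


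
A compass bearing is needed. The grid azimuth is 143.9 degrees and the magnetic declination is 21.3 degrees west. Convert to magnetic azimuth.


magnetic azimuth = grid azimuth - declination (east +ve)
mag_az = 143.9 - -21.3 = 165.2 degrees

165.2 degrees


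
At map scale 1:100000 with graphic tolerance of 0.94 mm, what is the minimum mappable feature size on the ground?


ground = 0.94 mm * 100000 / 1000 = 94.0 m

94.0 m


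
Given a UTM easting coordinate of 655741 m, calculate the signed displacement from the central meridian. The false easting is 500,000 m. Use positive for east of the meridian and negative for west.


displacement = 655741 - 500000 = 155741 m

155741 m


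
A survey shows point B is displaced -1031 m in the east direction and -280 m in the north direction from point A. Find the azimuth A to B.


az = atan2(-1031, -280) = -105.2 deg
adjusted to 0-360: 254.8 degrees

254.8 degrees


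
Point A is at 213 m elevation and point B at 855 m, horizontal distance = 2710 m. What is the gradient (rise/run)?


gradient = (855 - 213) / 2710 = 642 / 2710 = 0.2369

0.2369


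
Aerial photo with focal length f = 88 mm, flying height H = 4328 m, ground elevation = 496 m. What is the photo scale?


scale = f / (H - h) = 88 mm / 3832 m = 88 / 3832000 = 1:43545

1:43545


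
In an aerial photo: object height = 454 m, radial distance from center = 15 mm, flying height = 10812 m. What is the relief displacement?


d = h * r / H = 454 * 15 / 10812 = 0.63 mm

0.63 mm


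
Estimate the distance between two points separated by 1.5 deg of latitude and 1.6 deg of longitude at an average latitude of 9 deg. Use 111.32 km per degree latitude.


dlat_km = 1.5 * 111.32 = 166.98
dlon_km = 1.6 * 111.32 * cos(9) ≈ 175.919
dist = sqrt(166.98^2 + 175.919^2) ≈ 242.5 km

242.5 km


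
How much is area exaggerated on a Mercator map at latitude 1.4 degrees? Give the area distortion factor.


area_distortion = 1/cos^2(1.4) = 1.001

1.001


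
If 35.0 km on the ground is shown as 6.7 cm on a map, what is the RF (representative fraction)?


ground = 35.0 km = 3500000 cm; RF denominator = ground / map = 3500000 / 6.7 ≈ 522388; RF = 1:522388

1:522388


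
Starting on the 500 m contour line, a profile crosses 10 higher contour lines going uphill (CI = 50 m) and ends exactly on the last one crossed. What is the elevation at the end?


elevation = 500 + 10 * 50 = 1000 m

1000 m


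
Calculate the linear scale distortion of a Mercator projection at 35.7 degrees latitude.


SF = 1 / cos(35.7) = 1 / 0.812084 = 1.231

1.231


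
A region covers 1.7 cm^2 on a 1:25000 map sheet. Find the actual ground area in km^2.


ground_area = 1.7 * (25000/100)^2 = 106250.0 m^2 = 0.10625 km^2 ≈ 0.106 km^2

0.106 km^2


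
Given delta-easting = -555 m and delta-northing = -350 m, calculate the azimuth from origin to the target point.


az = atan2(-555, -350) = -122.2 deg
adjusted to 0-360: 237.8 degrees

237.8 degrees


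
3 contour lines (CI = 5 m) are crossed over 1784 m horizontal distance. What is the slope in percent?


elevation change = 3 * 5 = 15 m
slope = 15 / 1784 * 100 = 0.8%

0.8%


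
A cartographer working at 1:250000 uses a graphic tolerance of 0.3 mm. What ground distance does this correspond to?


ground = 0.3 mm * 250000 / 1000 = 75.0 m

75.0 m


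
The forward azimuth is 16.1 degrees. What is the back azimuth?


back azimuth = (16.1 + 180) mod 360 = 196.1 degrees

196.1 degrees


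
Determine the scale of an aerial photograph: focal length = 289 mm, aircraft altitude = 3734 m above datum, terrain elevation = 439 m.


scale = f / (H - h) = 289 mm / 3295 m = 289 / 3295000 = 1:11401

1:11401


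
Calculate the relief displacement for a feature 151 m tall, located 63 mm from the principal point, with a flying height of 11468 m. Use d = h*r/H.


d = h * r / H = 151 * 63 / 11468 = 0.83 mm

0.83 mm


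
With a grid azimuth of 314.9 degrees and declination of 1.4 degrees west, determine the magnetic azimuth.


magnetic azimuth = grid azimuth - declination (east +ve)
mag_az = 314.9 - -1.4 = 316.3 degrees

316.3 degrees


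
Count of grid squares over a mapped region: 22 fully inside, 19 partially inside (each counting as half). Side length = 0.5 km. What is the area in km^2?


effective squares = 22 + 19 * 0.5 = 31.5
area = 31.5 * 0.25 = 7.875 km^2

7.875 km^2


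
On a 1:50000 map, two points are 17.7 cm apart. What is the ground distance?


ground = 17.7 cm * 50000 / 100 = 8850.0 m = 8.85 km

8.85 km


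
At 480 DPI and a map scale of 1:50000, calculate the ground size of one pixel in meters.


pixel_cm = 2.54 / 480 ≈ 0.005292 cm
ground = pixel_cm * 50000 / 100 = 2.54 * 50000 / (480 * 100) = 127000 / 48000 ≈ 2.65 m

2.65 m


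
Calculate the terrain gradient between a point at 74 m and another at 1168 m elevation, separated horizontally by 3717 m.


gradient = (1168 - 74) / 3717 = 1094 / 3717 = 0.2943

0.2943


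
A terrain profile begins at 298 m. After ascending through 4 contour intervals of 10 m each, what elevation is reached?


elevation = 298 + 4 * 10 = 338 m

338 m


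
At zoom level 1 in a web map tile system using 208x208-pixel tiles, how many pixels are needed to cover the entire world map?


tiles per axis = 2^1 = 2
total tiles = 2^2 = 4
pixels per axis = 2 * 208 = 416
total pixels = 416^2 = 173056

173056 pixels


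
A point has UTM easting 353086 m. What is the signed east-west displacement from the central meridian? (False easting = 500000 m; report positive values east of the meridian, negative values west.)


displacement = 353086 - 500000 = -146914 m

-146914 m


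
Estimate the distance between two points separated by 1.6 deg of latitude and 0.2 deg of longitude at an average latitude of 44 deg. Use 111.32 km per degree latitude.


dlat_km = 1.6 * 111.32 = 178.112
dlon_km = 0.2 * 111.32 * cos(44) ≈ 16.015
dist = sqrt(178.112^2 + 16.015^2) ≈ 178.8 km

178.8 km


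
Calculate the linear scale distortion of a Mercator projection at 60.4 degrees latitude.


SF = 1 / cos(60.4) = 1 / 0.493942 = 2.025

2.025


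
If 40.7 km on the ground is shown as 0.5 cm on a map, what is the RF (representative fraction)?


ground = 40.7 km = 4070000 cm; RF denominator = ground / map = 4070000 / 0.5 = 8140000; RF = 1:8140000

1:8140000


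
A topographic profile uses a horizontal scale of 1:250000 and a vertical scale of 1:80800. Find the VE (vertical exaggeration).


VE = horizontal_scale / vertical_scale = 250000 / 80800 ≈ 3.1

3.1x


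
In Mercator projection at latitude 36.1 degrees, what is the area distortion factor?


area_distortion = 1/cos^2(36.1) = 1.532

1.532


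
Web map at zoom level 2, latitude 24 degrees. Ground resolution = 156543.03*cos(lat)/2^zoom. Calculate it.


res = 156543.03 * cos(24) / 2^2 = 156543.03 * 0.91354546 / 4 = 35752.29 m/pixel

35752.29 m/pixel


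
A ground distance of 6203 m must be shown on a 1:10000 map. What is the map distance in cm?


map_cm = 6203 * 100 / 10000 = 62.03 cm

62.03 cm


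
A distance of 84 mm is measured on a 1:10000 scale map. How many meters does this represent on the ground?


ground = 84 mm * 10000 / 1000 = 840.0 m

840.0 m


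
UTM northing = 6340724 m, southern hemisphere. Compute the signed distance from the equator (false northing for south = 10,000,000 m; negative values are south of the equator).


For southern: actual = 6340724 - 10000000 = -3659276 m

-3659276 m


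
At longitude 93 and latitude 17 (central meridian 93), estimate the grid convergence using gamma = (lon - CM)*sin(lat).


gamma = (93 - 93) * sin(17) = 0 * 0.292372 = 0.0 degrees

0.0 degrees


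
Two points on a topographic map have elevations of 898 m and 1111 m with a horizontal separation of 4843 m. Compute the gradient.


gradient = (1111 - 898) / 4843 = 213 / 4843 = 0.044

0.044


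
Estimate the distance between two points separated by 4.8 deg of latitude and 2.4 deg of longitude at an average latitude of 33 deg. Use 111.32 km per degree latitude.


dlat_km = 4.8 * 111.32 = 534.336
dlon_km = 2.4 * 111.32 * cos(33) ≈ 224.066
dist = sqrt(534.336^2 + 224.066^2) ≈ 579.4 km

579.4 km


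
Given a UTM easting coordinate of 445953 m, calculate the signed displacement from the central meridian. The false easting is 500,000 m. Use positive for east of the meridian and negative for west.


displacement = 445953 - 500000 = -54047 m

-54047 m


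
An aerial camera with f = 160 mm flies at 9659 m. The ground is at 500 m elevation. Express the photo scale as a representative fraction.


scale = f / (H - h) = 160 mm / 9159 m = 160 / 9159000 = 1:57244

1:57244


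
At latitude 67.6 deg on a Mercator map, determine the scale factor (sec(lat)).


SF = 1 / cos(67.6) = 1 / 0.38107 = 2.624

2.624


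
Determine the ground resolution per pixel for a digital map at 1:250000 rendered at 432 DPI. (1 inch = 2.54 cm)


pixel_cm = 2.54 / 432 ≈ 0.00588 cm
ground = pixel_cm * 250000 / 100 = 2.54 * 250000 / (432 * 100) = 635000 / 43200 ≈ 14.7 m

14.7 m


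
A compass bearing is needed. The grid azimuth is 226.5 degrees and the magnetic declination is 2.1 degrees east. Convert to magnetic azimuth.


magnetic azimuth = grid azimuth - declination (east +ve)
mag_az = 226.5 - 2.1 = 224.4 degrees

224.4 degrees


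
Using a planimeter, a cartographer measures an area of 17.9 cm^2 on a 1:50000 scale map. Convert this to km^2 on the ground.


ground_area = 17.9 * (50000/100)^2 = 4475000.0 m^2 = 4.475 km^2

4.475 km^2


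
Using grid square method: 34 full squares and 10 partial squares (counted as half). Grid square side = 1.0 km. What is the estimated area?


effective squares = 34 + 10 * 0.5 = 39.0
area = 39.0 * 1.0 = 39.0 km^2

39.0 km^2


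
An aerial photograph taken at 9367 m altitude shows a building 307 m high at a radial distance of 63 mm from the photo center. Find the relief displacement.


d = h * r / H = 307 * 63 / 9367 = 2.06 mm

2.06 mm


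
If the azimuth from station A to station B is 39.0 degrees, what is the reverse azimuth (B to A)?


back azimuth = (39.0 + 180) mod 360 = 219.0 degrees

219.0 degrees


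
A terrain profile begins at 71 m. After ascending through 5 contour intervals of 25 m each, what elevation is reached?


elevation = 71 + 5 * 25 = 196 m

196 m


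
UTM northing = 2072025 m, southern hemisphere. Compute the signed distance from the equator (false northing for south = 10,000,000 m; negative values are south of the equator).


For southern: actual = 2072025 - 10000000 = -7927975 m

-7927975 m


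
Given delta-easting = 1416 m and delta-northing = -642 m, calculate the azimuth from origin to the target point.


az = atan2(1416, -642) = 114.4 deg
adjusted to 0-360: 114.4 degrees

114.4 degrees
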